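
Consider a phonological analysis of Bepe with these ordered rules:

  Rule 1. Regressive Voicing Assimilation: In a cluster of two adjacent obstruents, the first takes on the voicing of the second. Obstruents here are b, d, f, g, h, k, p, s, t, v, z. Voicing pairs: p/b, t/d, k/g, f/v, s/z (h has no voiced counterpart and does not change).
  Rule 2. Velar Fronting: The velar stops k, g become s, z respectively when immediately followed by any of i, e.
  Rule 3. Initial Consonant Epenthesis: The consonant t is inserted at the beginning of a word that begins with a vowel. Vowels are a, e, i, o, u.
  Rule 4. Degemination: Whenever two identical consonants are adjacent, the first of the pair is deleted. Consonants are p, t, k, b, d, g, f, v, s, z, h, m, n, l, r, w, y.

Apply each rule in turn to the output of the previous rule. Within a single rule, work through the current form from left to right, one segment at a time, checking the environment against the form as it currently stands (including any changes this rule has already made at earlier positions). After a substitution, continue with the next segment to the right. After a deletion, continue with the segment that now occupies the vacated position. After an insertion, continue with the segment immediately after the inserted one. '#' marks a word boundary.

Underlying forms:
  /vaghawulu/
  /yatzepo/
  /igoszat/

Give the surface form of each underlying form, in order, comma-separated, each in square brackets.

[vakhawulu], [yadzepo], [tigozat]

/vaghawulu/:
  Rule 1 Regressive Voicing Assimilation: [vaghawulu] → [vakhawulu]
  Rule 2 Velar Fronting: no change — [vakhawulu]
  Rule 3 Initial Consonant Epenthesis: no change — [vakhawulu]
  Rule 4 Degemination: no change — [vakhawulu]
/yatzepo/:
  Rule 1 Regressive Voicing Assimilation: [yatzepo] → [yadzepo]
  Rule 2 Velar Fronting: no change — [yadzepo]
  Rule 3 Initial Consonant Epenthesis: no change — [yadzepo]
  Rule 4 Degemination: no change — [yadzepo]
/igoszat/:
  Rule 1 Regressive Voicing Assimilation: [igoszat] → [igozzat]
  Rule 2 Velar Fronting: no change — [igozzat]
  Rule 3 Initial Consonant Epenthesis: [igozzat] → [tigozzat]
  Rule 4 Degemination: [tigozzat] → [tigozat]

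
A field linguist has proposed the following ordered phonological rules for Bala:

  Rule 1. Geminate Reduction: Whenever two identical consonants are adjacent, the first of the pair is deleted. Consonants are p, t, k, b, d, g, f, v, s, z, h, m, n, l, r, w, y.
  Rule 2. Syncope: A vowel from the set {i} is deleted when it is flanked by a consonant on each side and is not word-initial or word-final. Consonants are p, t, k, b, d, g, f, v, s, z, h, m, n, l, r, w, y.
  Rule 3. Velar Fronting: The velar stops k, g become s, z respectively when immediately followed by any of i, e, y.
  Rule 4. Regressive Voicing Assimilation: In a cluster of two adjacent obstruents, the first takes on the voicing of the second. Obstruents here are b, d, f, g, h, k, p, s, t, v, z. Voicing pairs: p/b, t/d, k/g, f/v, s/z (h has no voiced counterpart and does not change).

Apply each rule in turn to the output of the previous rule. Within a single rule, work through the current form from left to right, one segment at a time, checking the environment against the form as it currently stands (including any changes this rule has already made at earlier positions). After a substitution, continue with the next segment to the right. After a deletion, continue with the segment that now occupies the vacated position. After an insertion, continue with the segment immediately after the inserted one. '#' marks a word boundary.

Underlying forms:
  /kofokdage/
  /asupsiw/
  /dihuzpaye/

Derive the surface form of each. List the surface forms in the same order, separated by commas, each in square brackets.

[kofogdaze], [asupsw], [thuspaye]

/kofokdage/:
  Rule 1 Geminate Reduction: no change — [kofokdage]
  Rule 2 Syncope: no change — [kofokdage]
  Rule 3 Velar Fronting: [kofokdage] → [kofokdaze]
  Rule 4 Regressive Voicing Assimilation: [kofokdaze] → [kofogdaze]
/asupsiw/:
  Rule 1 Geminate Reduction: no change — [asupsiw]
  Rule 2 Syncope: [asupsiw] → [asupsw]
  Rule 3 Velar Fronting: no change — [asupsw]
  Rule 4 Regressive Voicing Assimilation: no change — [asupsw]
/dihuzpaye/:
  Rule 1 Geminate Reduction: no change — [dihuzpaye]
  Rule 2 Syncope: [dihuzpaye] → [dhuzpaye]
  Rule 3 Velar Fronting: no change — [dhuzpaye]
  Rule 4 Regressive Voicing Assimilation: [dhuzpaye] → [thuspaye]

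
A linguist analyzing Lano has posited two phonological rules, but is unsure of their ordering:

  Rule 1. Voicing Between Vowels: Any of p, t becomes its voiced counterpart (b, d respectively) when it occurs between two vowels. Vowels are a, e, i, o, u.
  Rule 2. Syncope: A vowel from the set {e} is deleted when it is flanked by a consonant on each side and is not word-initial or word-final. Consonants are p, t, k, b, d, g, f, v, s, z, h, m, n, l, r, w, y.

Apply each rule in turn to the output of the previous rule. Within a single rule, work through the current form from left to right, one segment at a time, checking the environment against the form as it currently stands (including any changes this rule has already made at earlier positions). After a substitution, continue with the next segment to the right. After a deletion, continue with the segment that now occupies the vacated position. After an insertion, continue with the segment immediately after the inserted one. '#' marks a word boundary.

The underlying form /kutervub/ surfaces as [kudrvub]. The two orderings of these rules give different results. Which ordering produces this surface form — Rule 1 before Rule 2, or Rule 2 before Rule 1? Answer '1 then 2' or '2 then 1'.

1 then 2

Order 1 then 2:
  1 Voicing Between Vowels: [kutervub] → [kudervub]
  2 Syncope: [kudervub] → [kudrvub]
  result: [kudrvub]
Order 2 then 1:
  2 Syncope: [kutervub] → [kutrvub]
  1 Voicing Between Vowels: no change — [kutrvub]
  result: [kutrvub]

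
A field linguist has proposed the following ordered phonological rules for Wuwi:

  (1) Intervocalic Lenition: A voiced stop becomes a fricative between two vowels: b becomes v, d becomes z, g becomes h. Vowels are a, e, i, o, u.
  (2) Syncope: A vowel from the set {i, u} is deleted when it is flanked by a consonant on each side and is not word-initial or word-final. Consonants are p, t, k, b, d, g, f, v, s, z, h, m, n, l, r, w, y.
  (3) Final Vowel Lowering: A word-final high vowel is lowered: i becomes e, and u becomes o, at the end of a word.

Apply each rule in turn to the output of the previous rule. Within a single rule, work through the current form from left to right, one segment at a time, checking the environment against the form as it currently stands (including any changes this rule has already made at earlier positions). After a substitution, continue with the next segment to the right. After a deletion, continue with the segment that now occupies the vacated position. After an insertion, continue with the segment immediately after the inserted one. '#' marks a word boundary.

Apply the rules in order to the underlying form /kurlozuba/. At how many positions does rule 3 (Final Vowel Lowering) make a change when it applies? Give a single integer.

0

(1) Intervocalic Lenition: [kurlozuba] → [kurlozuva]
(2) Syncope: [kurlozuva] → [krlozva]
(3) Final Vowel Lowering: no change — [krlozva]
Rule 3 changed 0 position(s).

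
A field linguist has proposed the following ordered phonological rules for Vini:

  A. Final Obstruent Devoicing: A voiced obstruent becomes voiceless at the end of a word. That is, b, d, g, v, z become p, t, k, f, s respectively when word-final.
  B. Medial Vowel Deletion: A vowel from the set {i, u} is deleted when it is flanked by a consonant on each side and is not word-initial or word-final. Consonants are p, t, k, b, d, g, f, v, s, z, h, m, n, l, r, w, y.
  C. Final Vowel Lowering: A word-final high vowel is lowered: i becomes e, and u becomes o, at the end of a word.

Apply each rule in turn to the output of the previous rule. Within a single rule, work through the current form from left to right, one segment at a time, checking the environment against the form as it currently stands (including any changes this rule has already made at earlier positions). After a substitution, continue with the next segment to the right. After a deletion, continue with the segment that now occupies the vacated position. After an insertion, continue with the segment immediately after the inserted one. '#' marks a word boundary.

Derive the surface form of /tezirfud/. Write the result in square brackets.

[tezrft]

A Final Obstruent Devoicing: [tezirfud] → [tezirfut]
B Medial Vowel Deletion: [tezirfut] → [tezrft]
C Final Vowel Lowering: no change — [tezrft]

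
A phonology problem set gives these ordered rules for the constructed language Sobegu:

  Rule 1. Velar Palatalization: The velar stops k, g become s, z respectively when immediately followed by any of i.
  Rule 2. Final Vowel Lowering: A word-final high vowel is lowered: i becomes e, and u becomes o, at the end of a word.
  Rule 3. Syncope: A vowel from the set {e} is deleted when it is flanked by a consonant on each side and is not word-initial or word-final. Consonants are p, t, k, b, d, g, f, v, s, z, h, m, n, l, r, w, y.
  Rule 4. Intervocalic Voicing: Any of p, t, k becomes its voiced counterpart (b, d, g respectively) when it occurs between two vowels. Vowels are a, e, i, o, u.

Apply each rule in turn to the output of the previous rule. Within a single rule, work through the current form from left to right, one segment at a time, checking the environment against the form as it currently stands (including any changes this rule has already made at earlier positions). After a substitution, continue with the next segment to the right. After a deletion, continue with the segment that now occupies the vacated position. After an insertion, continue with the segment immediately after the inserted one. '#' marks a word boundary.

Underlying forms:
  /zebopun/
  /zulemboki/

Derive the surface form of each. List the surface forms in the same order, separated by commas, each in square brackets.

[zbobun], [zulmbose]

/zebopun/:
  Rule 1 Velar Palatalization: no change — [zebopun]
  Rule 2 Final Vowel Lowering: no change — [zebopun]
  Rule 3 Syncope: [zebopun] → [zbopun]
  Rule 4 Intervocalic Voicing: [zbopun] → [zbobun]
/zulemboki/:
  Rule 1 Velar Palatalization: [zulemboki] → [zulembosi]
  Rule 2 Final Vowel Lowering: [zulembosi] → [zulembose]
  Rule 3 Syncope: [zulembose] → [zulmbose]
  Rule 4 Intervocalic Voicing: no change — [zulmbose]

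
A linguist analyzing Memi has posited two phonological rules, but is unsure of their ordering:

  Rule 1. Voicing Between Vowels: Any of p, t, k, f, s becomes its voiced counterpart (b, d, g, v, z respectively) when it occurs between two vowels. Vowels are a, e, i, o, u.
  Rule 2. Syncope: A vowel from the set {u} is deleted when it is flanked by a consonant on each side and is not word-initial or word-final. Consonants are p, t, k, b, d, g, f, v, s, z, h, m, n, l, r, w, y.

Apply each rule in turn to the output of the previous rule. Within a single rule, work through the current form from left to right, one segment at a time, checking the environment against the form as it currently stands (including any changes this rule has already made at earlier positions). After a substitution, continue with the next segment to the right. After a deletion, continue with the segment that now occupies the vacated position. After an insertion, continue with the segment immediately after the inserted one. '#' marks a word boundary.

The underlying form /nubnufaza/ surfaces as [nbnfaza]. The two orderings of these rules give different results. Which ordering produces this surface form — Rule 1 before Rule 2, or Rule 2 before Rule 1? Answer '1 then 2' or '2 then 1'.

Order 1 then 2:
  1 Voicing Between Vowels: [nubnufaza] → [nubnuvaza]
  2 Syncope: [nubnuvaza] → [nbnvaza]
  result: [nbnvaza]
Order 2 then 1:
  2 Syncope: [nubnufaza] → [nbnfaza]
  1 Voicing Between Vowels: no change — [nbnfaza]
  result: [nbnfaza]

2 then 1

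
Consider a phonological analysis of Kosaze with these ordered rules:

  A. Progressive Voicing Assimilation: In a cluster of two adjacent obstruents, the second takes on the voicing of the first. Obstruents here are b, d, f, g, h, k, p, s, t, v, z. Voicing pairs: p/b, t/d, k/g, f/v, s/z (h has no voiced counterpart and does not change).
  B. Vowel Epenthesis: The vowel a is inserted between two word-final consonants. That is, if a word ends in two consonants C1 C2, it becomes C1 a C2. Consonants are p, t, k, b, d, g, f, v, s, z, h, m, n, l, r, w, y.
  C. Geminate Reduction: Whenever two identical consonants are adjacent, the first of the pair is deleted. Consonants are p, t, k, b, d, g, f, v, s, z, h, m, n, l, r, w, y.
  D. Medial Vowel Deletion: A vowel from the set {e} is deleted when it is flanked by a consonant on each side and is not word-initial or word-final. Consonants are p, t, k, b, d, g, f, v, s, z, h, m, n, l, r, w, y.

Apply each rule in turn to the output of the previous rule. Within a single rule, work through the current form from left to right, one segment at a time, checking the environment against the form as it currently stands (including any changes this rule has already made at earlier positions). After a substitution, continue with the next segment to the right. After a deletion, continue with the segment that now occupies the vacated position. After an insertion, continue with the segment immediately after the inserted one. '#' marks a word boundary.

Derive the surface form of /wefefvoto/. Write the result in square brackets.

A Progressive Voicing Assimilation: [wefefvoto] → [wefeffoto]
B Vowel Epenthesis: no change — [wefeffoto]
C Geminate Reduction: [wefeffoto] → [wefefoto]
D Medial Vowel Deletion: [wefefoto] → [wffoto]

[wffoto]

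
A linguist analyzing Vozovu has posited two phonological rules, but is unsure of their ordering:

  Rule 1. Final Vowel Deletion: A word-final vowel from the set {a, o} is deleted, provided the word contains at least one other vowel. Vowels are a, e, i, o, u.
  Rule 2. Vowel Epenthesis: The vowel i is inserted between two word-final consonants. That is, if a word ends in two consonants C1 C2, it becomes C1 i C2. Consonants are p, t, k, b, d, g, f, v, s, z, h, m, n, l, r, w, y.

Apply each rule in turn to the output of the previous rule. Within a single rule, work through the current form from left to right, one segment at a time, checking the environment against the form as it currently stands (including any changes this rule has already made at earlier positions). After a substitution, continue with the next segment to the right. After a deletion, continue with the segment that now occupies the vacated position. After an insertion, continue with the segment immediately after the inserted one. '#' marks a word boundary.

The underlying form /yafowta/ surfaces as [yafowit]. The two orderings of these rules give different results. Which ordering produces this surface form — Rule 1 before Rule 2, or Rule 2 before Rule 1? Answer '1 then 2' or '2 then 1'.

1 then 2

Order 1 then 2:
  1 Final Vowel Deletion: [yafowta] → [yafowt]
  2 Vowel Epenthesis: [yafowt] → [yafowit]
  result: [yafowit]
Order 2 then 1:
  2 Vowel Epenthesis: no change — [yafowta]
  1 Final Vowel Deletion: [yafowta] → [yafowt]
  result: [yafowt]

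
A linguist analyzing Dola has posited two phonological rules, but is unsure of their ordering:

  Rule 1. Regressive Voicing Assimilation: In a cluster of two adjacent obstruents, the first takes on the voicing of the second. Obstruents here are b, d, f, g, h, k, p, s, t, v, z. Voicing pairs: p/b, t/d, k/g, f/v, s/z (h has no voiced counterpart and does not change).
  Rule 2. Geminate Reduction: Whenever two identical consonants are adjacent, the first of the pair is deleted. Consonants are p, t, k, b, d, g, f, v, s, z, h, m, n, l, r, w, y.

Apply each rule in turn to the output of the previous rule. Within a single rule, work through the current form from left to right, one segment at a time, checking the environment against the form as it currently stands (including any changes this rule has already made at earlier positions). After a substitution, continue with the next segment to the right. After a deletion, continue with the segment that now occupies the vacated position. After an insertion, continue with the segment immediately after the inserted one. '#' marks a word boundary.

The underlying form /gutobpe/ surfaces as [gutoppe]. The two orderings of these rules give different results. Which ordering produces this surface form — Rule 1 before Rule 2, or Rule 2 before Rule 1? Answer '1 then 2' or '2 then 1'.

Order 1 then 2:
  1 Regressive Voicing Assimilation: [gutobpe] → [gutoppe]
  2 Geminate Reduction: [gutoppe] → [gutope]
  result: [gutope]
Order 2 then 1:
  2 Geminate Reduction: no change — [gutobpe]
  1 Regressive Voicing Assimilation: [gutobpe] → [gutoppe]
  result: [gutoppe]

2 then 1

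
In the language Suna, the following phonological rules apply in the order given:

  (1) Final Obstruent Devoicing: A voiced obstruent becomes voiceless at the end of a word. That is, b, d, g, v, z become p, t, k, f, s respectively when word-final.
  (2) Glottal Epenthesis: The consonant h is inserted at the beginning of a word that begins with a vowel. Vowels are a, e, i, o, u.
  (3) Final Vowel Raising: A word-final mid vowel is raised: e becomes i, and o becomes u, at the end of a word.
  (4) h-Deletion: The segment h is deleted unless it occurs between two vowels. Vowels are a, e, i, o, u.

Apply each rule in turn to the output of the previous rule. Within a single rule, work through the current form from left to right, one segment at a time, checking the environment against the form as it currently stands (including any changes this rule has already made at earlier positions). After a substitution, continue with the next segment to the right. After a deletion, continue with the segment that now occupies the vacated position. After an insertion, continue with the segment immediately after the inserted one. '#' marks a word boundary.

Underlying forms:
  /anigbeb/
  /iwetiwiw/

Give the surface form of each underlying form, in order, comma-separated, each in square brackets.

[anigbep], [iwetiwiw]

/anigbeb/:
  (1) Final Obstruent Devoicing: [anigbeb] → [anigbep]
  (2) Glottal Epenthesis: [anigbep] → [hanigbep]
  (3) Final Vowel Raising: no change — [hanigbep]
  (4) h-Deletion: [hanigbep] → [anigbep]
/iwetiwiw/:
  (1) Final Obstruent Devoicing: no change — [iwetiwiw]
  (2) Glottal Epenthesis: [iwetiwiw] → [hiwetiwiw]
  (3) Final Vowel Raising: no change — [hiwetiwiw]
  (4) h-Deletion: [hiwetiwiw] → [iwetiwiw]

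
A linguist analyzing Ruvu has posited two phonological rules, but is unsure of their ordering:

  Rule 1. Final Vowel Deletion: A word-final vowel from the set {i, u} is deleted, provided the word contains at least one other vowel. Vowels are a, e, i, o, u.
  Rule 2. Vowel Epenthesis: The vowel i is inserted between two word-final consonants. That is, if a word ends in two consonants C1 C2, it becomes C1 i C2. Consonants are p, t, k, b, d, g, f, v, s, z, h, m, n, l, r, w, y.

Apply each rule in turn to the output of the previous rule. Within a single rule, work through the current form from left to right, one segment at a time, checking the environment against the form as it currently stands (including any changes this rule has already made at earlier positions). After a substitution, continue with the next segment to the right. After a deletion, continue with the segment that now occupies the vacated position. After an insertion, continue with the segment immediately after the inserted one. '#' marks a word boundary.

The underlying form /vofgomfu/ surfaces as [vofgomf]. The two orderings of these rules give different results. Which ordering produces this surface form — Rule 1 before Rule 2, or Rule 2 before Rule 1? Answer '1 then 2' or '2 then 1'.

Order 1 then 2:
  1 Final Vowel Deletion: [vofgomfu] → [vofgomf]
  2 Vowel Epenthesis: [vofgomf] → [vofgomif]
  result: [vofgomif]
Order 2 then 1:
  2 Vowel Epenthesis: no change — [vofgomfu]
  1 Final Vowel Deletion: [vofgomfu] → [vofgomf]
  result: [vofgomf]

2 then 1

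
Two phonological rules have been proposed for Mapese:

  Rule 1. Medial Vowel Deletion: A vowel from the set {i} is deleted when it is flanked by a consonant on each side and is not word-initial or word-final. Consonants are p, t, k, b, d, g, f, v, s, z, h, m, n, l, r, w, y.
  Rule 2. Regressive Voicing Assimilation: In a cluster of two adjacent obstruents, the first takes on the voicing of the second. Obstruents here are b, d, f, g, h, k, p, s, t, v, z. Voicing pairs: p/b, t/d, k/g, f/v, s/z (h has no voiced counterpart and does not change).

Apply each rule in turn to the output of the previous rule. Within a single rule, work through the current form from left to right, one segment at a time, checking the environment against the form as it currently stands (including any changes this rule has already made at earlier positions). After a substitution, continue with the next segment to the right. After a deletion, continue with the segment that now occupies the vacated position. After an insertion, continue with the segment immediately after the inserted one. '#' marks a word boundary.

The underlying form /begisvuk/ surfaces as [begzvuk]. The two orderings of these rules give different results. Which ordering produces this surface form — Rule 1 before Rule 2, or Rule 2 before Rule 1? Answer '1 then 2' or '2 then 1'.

Order 1 then 2:
  1 Medial Vowel Deletion: [begisvuk] → [begsvuk]
  2 Regressive Voicing Assimilation: [begsvuk] → [bekzvuk]
  result: [bekzvuk]
Order 2 then 1:
  2 Regressive Voicing Assimilation: [begisvuk] → [begizvuk]
  1 Medial Vowel Deletion: [begizvuk] → [begzvuk]
  result: [begzvuk]

2 then 1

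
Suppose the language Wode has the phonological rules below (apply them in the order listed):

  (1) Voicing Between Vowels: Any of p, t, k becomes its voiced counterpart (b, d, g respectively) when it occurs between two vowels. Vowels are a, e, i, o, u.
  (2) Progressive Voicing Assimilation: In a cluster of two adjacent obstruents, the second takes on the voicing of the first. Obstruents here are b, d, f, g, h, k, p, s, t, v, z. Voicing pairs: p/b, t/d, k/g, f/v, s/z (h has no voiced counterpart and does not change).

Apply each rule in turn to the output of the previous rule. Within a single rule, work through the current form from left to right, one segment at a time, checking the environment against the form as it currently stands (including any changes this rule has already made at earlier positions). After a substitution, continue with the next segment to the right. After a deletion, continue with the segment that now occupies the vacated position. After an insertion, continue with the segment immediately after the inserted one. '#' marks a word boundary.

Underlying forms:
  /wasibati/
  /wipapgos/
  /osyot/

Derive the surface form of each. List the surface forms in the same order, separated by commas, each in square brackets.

[wasibadi], [wibapkos], [osyot]

/wasibati/:
  (1) Voicing Between Vowels: [wasibati] → [wasibadi]
  (2) Progressive Voicing Assimilation: no change — [wasibadi]
/wipapgos/:
  (1) Voicing Between Vowels: [wipapgos] → [wibapgos]
  (2) Progressive Voicing Assimilation: [wibapgos] → [wibapkos]
/osyot/:
  (1) Voicing Between Vowels: no change — [osyot]
  (2) Progressive Voicing Assimilation: no change — [osyot]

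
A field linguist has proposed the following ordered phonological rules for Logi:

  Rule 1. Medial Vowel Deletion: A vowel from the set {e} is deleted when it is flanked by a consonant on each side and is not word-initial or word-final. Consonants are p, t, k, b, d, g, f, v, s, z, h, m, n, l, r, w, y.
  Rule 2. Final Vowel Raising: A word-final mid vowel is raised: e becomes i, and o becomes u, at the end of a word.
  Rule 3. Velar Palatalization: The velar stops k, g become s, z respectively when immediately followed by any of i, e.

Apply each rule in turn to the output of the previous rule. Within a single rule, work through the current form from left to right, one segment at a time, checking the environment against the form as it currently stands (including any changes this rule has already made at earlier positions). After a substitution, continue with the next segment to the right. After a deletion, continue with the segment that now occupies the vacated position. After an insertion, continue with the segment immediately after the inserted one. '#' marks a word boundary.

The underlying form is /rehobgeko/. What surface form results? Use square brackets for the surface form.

Rule 1 Medial Vowel Deletion: [rehobgeko] → [rhobgko]
Rule 2 Final Vowel Raising: [rhobgko] → [rhobgku]
Rule 3 Velar Palatalization: no change — [rhobgku]

[rhobgku]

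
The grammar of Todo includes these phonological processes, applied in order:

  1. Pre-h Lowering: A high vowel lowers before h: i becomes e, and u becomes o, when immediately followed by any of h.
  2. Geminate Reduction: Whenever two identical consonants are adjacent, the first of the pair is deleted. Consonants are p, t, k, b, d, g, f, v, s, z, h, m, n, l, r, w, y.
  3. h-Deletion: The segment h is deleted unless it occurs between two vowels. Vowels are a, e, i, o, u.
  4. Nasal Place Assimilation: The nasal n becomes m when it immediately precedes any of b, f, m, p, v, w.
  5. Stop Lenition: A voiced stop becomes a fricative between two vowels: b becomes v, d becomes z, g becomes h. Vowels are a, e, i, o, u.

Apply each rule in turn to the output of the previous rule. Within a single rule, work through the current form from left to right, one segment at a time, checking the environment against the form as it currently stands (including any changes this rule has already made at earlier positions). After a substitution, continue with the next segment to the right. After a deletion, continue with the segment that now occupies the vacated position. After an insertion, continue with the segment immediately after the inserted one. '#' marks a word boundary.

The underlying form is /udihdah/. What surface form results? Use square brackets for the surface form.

[uzeza]

1 Pre-h Lowering: [udihdah] → [udehdah]
2 Geminate Reduction: no change — [udehdah]
3 h-Deletion: [udehdah] → [udeda]
4 Nasal Place Assimilation: no change — [udeda]
5 Stop Lenition: [udeda] → [uzeza]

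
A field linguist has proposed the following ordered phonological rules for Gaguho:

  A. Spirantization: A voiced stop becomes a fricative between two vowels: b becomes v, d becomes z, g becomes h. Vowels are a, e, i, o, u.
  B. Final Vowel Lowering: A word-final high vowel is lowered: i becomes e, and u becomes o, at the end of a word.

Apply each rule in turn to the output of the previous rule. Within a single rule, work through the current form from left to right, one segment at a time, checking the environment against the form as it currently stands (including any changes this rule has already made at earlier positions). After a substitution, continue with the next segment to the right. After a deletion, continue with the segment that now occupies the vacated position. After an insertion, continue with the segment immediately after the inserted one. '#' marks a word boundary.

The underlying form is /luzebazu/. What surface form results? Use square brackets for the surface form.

A Spirantization: [luzebazu] → [luzevazu]
B Final Vowel Lowering: [luzevazu] → [luzevazo]

[luzevazo]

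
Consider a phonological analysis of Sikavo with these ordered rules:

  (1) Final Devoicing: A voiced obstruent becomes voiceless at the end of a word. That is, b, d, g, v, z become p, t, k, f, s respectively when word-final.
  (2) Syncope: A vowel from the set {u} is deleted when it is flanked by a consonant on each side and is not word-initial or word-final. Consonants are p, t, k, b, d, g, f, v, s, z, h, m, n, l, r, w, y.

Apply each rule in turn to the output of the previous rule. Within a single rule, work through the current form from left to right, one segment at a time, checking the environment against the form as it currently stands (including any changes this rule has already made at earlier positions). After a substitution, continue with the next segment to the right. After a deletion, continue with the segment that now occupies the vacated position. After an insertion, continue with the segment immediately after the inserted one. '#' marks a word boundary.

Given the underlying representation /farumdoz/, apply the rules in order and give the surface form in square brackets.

(1) Final Devoicing: [farumdoz] → [farumdos]
(2) Syncope: [farumdos] → [farmdos]

[farmdos]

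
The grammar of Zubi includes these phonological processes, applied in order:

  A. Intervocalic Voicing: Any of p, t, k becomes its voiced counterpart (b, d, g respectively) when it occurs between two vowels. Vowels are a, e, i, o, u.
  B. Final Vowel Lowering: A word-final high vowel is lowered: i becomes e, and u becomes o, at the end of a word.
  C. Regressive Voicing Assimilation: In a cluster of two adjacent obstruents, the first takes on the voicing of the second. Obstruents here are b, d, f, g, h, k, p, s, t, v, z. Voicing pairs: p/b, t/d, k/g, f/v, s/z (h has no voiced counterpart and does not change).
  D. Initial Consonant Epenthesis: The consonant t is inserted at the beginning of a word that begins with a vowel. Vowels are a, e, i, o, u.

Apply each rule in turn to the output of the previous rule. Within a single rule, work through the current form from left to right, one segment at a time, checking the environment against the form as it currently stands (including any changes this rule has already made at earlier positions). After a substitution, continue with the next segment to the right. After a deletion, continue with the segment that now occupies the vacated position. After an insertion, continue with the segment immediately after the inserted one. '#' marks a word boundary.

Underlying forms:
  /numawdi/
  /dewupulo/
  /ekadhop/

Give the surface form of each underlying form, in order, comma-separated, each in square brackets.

/numawdi/:
  A Intervocalic Voicing: no change — [numawdi]
  B Final Vowel Lowering: [numawdi] → [numawde]
  C Regressive Voicing Assimilation: no change — [numawde]
  D Initial Consonant Epenthesis: no change — [numawde]
/dewupulo/:
  A Intervocalic Voicing: [dewupulo] → [dewubulo]
  B Final Vowel Lowering: no change — [dewubulo]
  C Regressive Voicing Assimilation: no change — [dewubulo]
  D Initial Consonant Epenthesis: no change — [dewubulo]
/ekadhop/:
  A Intervocalic Voicing: [ekadhop] → [egadhop]
  B Final Vowel Lowering: no change — [egadhop]
  C Regressive Voicing Assimilation: [egadhop] → [egathop]
  D Initial Consonant Epenthesis: [egathop] → [tegathop]

[numawde], [dewubulo], [tegathop]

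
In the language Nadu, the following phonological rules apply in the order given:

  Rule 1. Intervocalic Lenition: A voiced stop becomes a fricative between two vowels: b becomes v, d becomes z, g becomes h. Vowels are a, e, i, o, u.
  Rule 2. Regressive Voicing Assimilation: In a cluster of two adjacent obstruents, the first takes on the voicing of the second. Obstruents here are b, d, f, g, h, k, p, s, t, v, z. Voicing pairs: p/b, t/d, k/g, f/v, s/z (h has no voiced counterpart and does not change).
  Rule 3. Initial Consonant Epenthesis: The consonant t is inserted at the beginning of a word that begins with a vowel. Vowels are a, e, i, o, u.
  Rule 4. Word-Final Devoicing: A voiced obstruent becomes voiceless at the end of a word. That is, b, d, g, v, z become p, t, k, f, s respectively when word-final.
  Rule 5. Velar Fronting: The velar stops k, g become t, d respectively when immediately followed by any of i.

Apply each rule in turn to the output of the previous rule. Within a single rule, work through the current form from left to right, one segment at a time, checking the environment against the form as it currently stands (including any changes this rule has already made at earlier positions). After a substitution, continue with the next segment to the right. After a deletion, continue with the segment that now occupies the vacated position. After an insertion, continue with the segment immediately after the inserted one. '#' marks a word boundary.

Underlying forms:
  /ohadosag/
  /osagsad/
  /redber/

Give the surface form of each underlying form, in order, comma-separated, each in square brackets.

/ohadosag/:
  Rule 1 Intervocalic Lenition: [ohadosag] → [ohazosag]
  Rule 2 Regressive Voicing Assimilation: no change — [ohazosag]
  Rule 3 Initial Consonant Epenthesis: [ohazosag] → [tohazosag]
  Rule 4 Word-Final Devoicing: [tohazosag] → [tohazosak]
  Rule 5 Velar Fronting: no change — [tohazosak]
/osagsad/:
  Rule 1 Intervocalic Lenition: no change — [osagsad]
  Rule 2 Regressive Voicing Assimilation: [osagsad] → [osaksad]
  Rule 3 Initial Consonant Epenthesis: [osaksad] → [tosaksad]
  Rule 4 Word-Final Devoicing: [tosaksad] → [tosaksat]
  Rule 5 Velar Fronting: no change — [tosaksat]
/redber/:
  Rule 1 Intervocalic Lenition: no change — [redber]
  Rule 2 Regressive Voicing Assimilation: no change — [redber]
  Rule 3 Initial Consonant Epenthesis: no change — [redber]
  Rule 4 Word-Final Devoicing: no change — [redber]
  Rule 5 Velar Fronting: no change — [redber]

[tohazosak], [tosaksat], [redber]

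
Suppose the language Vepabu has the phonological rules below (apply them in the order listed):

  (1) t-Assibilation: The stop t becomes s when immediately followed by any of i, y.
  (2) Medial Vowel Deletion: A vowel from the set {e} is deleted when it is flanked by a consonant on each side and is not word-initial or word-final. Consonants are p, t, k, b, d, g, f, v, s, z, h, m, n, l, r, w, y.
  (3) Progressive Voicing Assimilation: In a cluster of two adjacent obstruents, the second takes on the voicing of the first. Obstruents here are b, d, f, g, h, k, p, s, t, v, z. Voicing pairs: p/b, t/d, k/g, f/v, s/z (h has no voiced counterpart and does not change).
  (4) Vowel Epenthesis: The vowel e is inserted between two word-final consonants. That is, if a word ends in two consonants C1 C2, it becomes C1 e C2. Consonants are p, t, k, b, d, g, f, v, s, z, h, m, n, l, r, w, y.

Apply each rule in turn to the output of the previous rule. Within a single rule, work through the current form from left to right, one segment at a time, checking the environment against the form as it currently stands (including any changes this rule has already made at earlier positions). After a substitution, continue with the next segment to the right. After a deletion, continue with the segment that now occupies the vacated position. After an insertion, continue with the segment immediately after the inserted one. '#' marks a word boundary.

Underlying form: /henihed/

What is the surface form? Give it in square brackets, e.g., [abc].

[hnihet]

(1) t-Assibilation: no change — [henihed]
(2) Medial Vowel Deletion: [henihed] → [hnihd]
(3) Progressive Voicing Assimilation: [hnihd] → [hniht]
(4) Vowel Epenthesis: [hniht] → [hnihet]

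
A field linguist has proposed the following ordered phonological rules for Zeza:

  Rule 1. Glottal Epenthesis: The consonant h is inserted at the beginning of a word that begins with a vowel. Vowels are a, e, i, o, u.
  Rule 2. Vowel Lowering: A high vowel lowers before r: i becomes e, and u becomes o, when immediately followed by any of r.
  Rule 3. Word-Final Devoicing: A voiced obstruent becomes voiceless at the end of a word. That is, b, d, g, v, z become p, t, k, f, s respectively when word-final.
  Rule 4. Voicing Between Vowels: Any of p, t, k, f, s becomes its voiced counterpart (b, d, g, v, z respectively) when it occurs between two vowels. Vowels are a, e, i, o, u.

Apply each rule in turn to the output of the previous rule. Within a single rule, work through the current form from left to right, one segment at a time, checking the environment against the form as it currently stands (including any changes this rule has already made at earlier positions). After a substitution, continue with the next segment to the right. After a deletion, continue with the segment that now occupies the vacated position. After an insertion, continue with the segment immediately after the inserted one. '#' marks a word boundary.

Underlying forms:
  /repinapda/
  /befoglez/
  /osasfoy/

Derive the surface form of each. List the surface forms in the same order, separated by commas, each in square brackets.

/repinapda/:
  Rule 1 Glottal Epenthesis: no change — [repinapda]
  Rule 2 Vowel Lowering: no change — [repinapda]
  Rule 3 Word-Final Devoicing: no change — [repinapda]
  Rule 4 Voicing Between Vowels: [repinapda] → [rebinapda]
/befoglez/:
  Rule 1 Glottal Epenthesis: no change — [befoglez]
  Rule 2 Vowel Lowering: no change — [befoglez]
  Rule 3 Word-Final Devoicing: [befoglez] → [befogles]
  Rule 4 Voicing Between Vowels: [befogles] → [bevogles]
/osasfoy/:
  Rule 1 Glottal Epenthesis: [osasfoy] → [hosasfoy]
  Rule 2 Vowel Lowering: no change — [hosasfoy]
  Rule 3 Word-Final Devoicing: no change — [hosasfoy]
  Rule 4 Voicing Between Vowels: [hosasfoy] → [hozasfoy]

[rebinapda], [bevogles], [hozasfoy]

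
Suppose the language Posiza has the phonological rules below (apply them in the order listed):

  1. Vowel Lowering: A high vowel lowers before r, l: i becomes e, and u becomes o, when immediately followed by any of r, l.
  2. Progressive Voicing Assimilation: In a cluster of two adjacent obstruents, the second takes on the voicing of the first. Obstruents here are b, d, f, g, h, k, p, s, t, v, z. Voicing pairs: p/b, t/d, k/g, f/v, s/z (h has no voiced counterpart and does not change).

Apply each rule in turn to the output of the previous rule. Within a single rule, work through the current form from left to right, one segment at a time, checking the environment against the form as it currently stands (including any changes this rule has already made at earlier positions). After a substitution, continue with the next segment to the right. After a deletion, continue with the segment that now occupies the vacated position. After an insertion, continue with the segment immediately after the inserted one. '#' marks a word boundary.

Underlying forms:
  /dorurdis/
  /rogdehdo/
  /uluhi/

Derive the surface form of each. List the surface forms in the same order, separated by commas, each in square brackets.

/dorurdis/:
  1 Vowel Lowering: [dorurdis] → [dorordis]
  2 Progressive Voicing Assimilation: no change — [dorordis]
/rogdehdo/:
  1 Vowel Lowering: no change — [rogdehdo]
  2 Progressive Voicing Assimilation: [rogdehdo] → [rogdehto]
/uluhi/:
  1 Vowel Lowering: [uluhi] → [oluhi]
  2 Progressive Voicing Assimilation: no change — [oluhi]

[dorordis], [rogdehto], [oluhi]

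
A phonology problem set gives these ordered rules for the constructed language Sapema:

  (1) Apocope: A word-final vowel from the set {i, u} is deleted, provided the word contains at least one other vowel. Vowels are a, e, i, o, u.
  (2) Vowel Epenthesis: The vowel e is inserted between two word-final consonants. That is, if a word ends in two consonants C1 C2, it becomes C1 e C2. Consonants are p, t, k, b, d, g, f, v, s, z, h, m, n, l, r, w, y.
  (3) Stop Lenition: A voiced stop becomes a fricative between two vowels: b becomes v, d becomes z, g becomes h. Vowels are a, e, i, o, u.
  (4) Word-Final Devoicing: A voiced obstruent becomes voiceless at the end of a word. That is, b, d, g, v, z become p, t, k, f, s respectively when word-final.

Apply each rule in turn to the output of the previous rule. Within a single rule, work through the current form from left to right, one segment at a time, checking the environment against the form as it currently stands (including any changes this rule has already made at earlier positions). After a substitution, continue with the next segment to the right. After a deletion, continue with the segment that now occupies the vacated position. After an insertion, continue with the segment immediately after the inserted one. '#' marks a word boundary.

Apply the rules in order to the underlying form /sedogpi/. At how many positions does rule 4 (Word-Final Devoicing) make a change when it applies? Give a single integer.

(1) Apocope: [sedogpi] → [sedogp]
(2) Vowel Epenthesis: [sedogp] → [sedogep]
(3) Stop Lenition: [sedogep] → [sezohep]
(4) Word-Final Devoicing: no change — [sezohep]
Rule 4 changed 0 position(s).

0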